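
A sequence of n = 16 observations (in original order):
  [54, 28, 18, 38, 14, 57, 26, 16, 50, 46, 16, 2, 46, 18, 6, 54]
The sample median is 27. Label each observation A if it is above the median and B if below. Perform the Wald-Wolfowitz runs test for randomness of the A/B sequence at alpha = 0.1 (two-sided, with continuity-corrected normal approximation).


Step 1: Compute median = 27; label A = above, B = below.
Labels in order: AABABABBAABBABBA  (n_A = 8, n_B = 8)
Step 2: Count runs R = 11.
Step 3: Under H0 (random ordering), E[R] = 2*n_A*n_B/(n_A+n_B) + 1 = 2*8*8/16 + 1 = 9.0000.
        Var[R] = 2*n_A*n_B*(2*n_A*n_B - n_A - n_B) / ((n_A+n_B)^2 * (n_A+n_B-1)) = 14336/3840 = 3.7333.
        SD[R] = 1.9322.
Step 4: Continuity-corrected z = (R - 0.5 - E[R]) / SD[R] = (11 - 0.5 - 9.0000) / 1.9322 = 0.7763.
Step 5: Two-sided p-value via normal approximation = 2*(1 - Phi(|z|)) = 0.437558.
Step 6: alpha = 0.1. fail to reject H0.

R = 11, z = 0.7763, p = 0.437558, fail to reject H0.


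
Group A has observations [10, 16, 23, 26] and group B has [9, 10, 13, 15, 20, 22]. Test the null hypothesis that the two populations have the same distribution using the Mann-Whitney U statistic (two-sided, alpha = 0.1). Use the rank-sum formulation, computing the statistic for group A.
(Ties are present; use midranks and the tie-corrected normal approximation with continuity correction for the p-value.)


Step 1: Combine and sort all 10 observations; assign midranks.
sorted (value, group): (9,Y), (10,X), (10,Y), (13,Y), (15,Y), (16,X), (20,Y), (22,Y), (23,X), (26,X)
ranks: 9->1, 10->2.5, 10->2.5, 13->4, 15->5, 16->6, 20->7, 22->8, 23->9, 26->10
Step 2: Rank sum for X: R1 = 2.5 + 6 + 9 + 10 = 27.5.
Step 3: U_X = R1 - n1(n1+1)/2 = 27.5 - 4*5/2 = 27.5 - 10 = 17.5.
       U_Y = n1*n2 - U_X = 24 - 17.5 = 6.5.
Step 4: Ties are present, so use the tie-corrected normal approximation (with continuity correction) for the p-value.
Step 5: p-value = 0.284958; compare to alpha = 0.1. fail to reject H0.

U_X = 17.5, p = 0.284958, fail to reject H0 at alpha = 0.1.


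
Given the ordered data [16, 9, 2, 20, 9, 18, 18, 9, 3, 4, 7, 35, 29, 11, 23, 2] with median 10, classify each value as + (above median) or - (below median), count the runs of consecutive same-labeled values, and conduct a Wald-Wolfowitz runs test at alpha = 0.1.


Step 1: Compute median = 10; label A = above, B = below.
Labels in order: ABBABAABBBBAAAAB  (n_A = 8, n_B = 8)
Step 2: Count runs R = 8.
Step 3: Under H0 (random ordering), E[R] = 2*n_A*n_B/(n_A+n_B) + 1 = 2*8*8/16 + 1 = 9.0000.
        Var[R] = 2*n_A*n_B*(2*n_A*n_B - n_A - n_B) / ((n_A+n_B)^2 * (n_A+n_B-1)) = 14336/3840 = 3.7333.
        SD[R] = 1.9322.
Step 4: Continuity-corrected z = (R + 0.5 - E[R]) / SD[R] = (8 + 0.5 - 9.0000) / 1.9322 = -0.2588.
Step 5: Two-sided p-value via normal approximation = 2*(1 - Phi(|z|)) = 0.795809.
Step 6: alpha = 0.1. fail to reject H0.

R = 8, z = -0.2588, p = 0.795809, fail to reject H0.


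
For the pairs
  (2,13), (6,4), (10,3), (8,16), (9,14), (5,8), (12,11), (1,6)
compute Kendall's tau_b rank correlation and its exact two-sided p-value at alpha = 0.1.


Step 1: Enumerate the 28 unordered pairs (i,j) with i<j and classify each by sign(x_j-x_i) * sign(y_j-y_i).
  (1,2):dx=+4,dy=-9->D; (1,3):dx=+8,dy=-10->D; (1,4):dx=+6,dy=+3->C; (1,5):dx=+7,dy=+1->C
  (1,6):dx=+3,dy=-5->D; (1,7):dx=+10,dy=-2->D; (1,8):dx=-1,dy=-7->C; (2,3):dx=+4,dy=-1->D
  (2,4):dx=+2,dy=+12->C; (2,5):dx=+3,dy=+10->C; (2,6):dx=-1,dy=+4->D; (2,7):dx=+6,dy=+7->C
  (2,8):dx=-5,dy=+2->D; (3,4):dx=-2,dy=+13->D; (3,5):dx=-1,dy=+11->D; (3,6):dx=-5,dy=+5->D
  (3,7):dx=+2,dy=+8->C; (3,8):dx=-9,dy=+3->D; (4,5):dx=+1,dy=-2->D; (4,6):dx=-3,dy=-8->C
  (4,7):dx=+4,dy=-5->D; (4,8):dx=-7,dy=-10->C; (5,6):dx=-4,dy=-6->C; (5,7):dx=+3,dy=-3->D
  (5,8):dx=-8,dy=-8->C; (6,7):dx=+7,dy=+3->C; (6,8):dx=-4,dy=-2->C; (7,8):dx=-11,dy=-5->C
Step 2: C = 14, D = 14, total pairs = 28.
Step 3: tau = (C - D)/(n(n-1)/2) = (14 - 14)/28 = 0.000000.
Step 4: Exact two-sided p-value (enumerate n! = 40320 permutations of y under H0): p = 1.000000.
Step 5: alpha = 0.1. fail to reject H0.

tau_b = 0.0000 (C=14, D=14), p = 1.000000, fail to reject H0.


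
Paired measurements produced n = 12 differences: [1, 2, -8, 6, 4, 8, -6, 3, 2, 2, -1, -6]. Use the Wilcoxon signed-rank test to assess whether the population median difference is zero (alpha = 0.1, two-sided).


Step 1: Drop any zero differences (none here) and take |d_i|.
|d| = [1, 2, 8, 6, 4, 8, 6, 3, 2, 2, 1, 6]
Step 2: Midrank |d_i| (ties get averaged ranks).
ranks: |1|->1.5, |2|->4, |8|->11.5, |6|->9, |4|->7, |8|->11.5, |6|->9, |3|->6, |2|->4, |2|->4, |1|->1.5, |6|->9
Step 3: Attach original signs; sum ranks with positive sign and with negative sign.
W+ = 1.5 + 4 + 9 + 7 + 11.5 + 6 + 4 + 4 = 47
W- = 11.5 + 9 + 1.5 + 9 = 31
(Check: W+ + W- = 78 should equal n(n+1)/2 = 78.)
Step 4: Test statistic W = min(W+, W-) = 31.
Step 5: Ties in |d|, so use the tie-corrected normal approximation.
        E[W] = n(n+1)/4 = 12*13/4 = 39.
        Tie groups: |d|=1 (t=2), |d|=2 (t=3), |d|=6 (t=3), |d|=8 (t=2); sum(t^3 - t) = 60.
        Var[W] = n(n+1)(2n+1)/24 - sum(t^3-t)/48 = 3900/24 - 60/48 = 161.25.
        z = (W - E[W]) / sqrt(Var[W]) = (31 - 39) / 12.6984 = -0.6300.
        Two-sided p = 2*Phi(z) = 0.528695.
Step 6: alpha = 0.1. fail to reject H0.

W+ = 47, W- = 31, W = min = 31, p = 0.528695, fail to reject H0.


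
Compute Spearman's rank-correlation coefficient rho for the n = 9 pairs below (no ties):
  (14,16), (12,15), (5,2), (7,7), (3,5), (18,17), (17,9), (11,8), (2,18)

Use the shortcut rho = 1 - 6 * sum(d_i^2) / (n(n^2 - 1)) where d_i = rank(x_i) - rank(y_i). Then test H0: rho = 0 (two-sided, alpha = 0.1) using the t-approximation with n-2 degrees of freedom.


Step 1: Rank x and y separately (midranks; no ties here).
rank(x): 14->7, 12->6, 5->3, 7->4, 3->2, 18->9, 17->8, 11->5, 2->1
rank(y): 16->7, 15->6, 2->1, 7->3, 5->2, 17->8, 9->5, 8->4, 18->9
Step 2: d_i = R_x(i) - R_y(i); compute d_i^2.
  (7-7)^2=0, (6-6)^2=0, (3-1)^2=4, (4-3)^2=1, (2-2)^2=0, (9-8)^2=1, (8-5)^2=9, (5-4)^2=1, (1-9)^2=64
sum(d^2) = 80.
Step 3: rho = 1 - 6*80 / (9*(9^2 - 1)) = 1 - 480/720 = 0.333333.
Step 4: Under H0, t = rho * sqrt((n-2)/(1-rho^2)) = 0.9354 ~ t(7).
Step 5: Two-sided p-value from the t-distribution with 7 df = 0.380713.
Step 6: alpha = 0.1. fail to reject H0.

rho = 0.3333, p = 0.380713, fail to reject H0 at alpha = 0.1.


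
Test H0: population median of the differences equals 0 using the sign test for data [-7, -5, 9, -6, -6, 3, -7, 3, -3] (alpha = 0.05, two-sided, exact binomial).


Step 1: Discard zero differences. Original n = 9; n_eff = number of nonzero differences = 9.
Nonzero differences (with sign): -7, -5, +9, -6, -6, +3, -7, +3, -3
Step 2: Count signs: positive = 3, negative = 6.
Step 3: Under H0: P(positive) = 0.5, so the number of positives S ~ Bin(9, 0.5).
Step 4: Two-sided exact p-value = sum of Bin(9,0.5) probabilities at or below the observed probability = 0.507812.
Step 5: alpha = 0.05. fail to reject H0.

n_eff = 9, pos = 3, neg = 6, p = 0.507812, fail to reject H0.


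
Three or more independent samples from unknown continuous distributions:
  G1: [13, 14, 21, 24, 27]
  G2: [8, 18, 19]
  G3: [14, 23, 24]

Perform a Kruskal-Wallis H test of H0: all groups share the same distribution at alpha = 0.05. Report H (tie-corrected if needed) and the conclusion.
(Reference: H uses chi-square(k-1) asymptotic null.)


Step 1: Combine all N = 11 observations and assign midranks.
sorted (value, group, rank): (8,G2,1), (13,G1,2), (14,G1,3.5), (14,G3,3.5), (18,G2,5), (19,G2,6), (21,G1,7), (23,G3,8), (24,G1,9.5), (24,G3,9.5), (27,G1,11)
Step 2: Sum ranks within each group.
R_1 = 33 (n_1 = 5)
R_2 = 12 (n_2 = 3)
R_3 = 21 (n_3 = 3)
Step 3: H = 12/(N(N+1)) * sum(R_i^2/n_i) - 3(N+1)
     = 12/(11*12) * (33^2/5 + 12^2/3 + 21^2/3) - 3*12
     = 0.090909 * 412.8 - 36
     = 1.527273.
Step 4: Ties present; correction factor C = 1 - 12/(11^3 - 11) = 0.990909. Corrected H = 1.527273 / 0.990909 = 1.541284.
Step 5: Under H0, H ~ chi^2(2); p-value = 0.462716.
Step 6: alpha = 0.05. fail to reject H0.

H = 1.5413, df = 2, p = 0.462716, fail to reject H0.


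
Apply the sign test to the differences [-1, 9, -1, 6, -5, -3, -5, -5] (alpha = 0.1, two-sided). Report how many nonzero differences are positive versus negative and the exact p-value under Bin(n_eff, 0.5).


Step 1: Discard zero differences. Original n = 8; n_eff = number of nonzero differences = 8.
Nonzero differences (with sign): -1, +9, -1, +6, -5, -3, -5, -5
Step 2: Count signs: positive = 2, negative = 6.
Step 3: Under H0: P(positive) = 0.5, so the number of positives S ~ Bin(8, 0.5).
Step 4: Two-sided exact p-value = sum of Bin(8,0.5) probabilities at or below the observed probability = 0.289062.
Step 5: alpha = 0.1. fail to reject H0.

n_eff = 8, pos = 2, neg = 6, p = 0.289062, fail to reject H0.


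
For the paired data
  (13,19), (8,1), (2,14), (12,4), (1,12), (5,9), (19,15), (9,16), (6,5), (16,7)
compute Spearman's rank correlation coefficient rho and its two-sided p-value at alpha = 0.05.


Step 1: Rank x and y separately (midranks; no ties here).
rank(x): 13->8, 8->5, 2->2, 12->7, 1->1, 5->3, 19->10, 9->6, 6->4, 16->9
rank(y): 19->10, 1->1, 14->7, 4->2, 12->6, 9->5, 15->8, 16->9, 5->3, 7->4
Step 2: d_i = R_x(i) - R_y(i); compute d_i^2.
  (8-10)^2=4, (5-1)^2=16, (2-7)^2=25, (7-2)^2=25, (1-6)^2=25, (3-5)^2=4, (10-8)^2=4, (6-9)^2=9, (4-3)^2=1, (9-4)^2=25
sum(d^2) = 138.
Step 3: rho = 1 - 6*138 / (10*(10^2 - 1)) = 1 - 828/990 = 0.163636.
Step 4: Under H0, t = rho * sqrt((n-2)/(1-rho^2)) = 0.4692 ~ t(8).
Step 5: Two-sided p-value from the t-distribution with 8 df = 0.651477.
Step 6: alpha = 0.05. fail to reject H0.

rho = 0.1636, p = 0.651477, fail to reject H0 at alpha = 0.05.


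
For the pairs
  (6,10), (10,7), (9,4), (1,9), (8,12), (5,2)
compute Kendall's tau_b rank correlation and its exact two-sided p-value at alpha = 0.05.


Step 1: Enumerate the 15 unordered pairs (i,j) with i<j and classify each by sign(x_j-x_i) * sign(y_j-y_i).
  (1,2):dx=+4,dy=-3->D; (1,3):dx=+3,dy=-6->D; (1,4):dx=-5,dy=-1->C; (1,5):dx=+2,dy=+2->C
  (1,6):dx=-1,dy=-8->C; (2,3):dx=-1,dy=-3->C; (2,4):dx=-9,dy=+2->D; (2,5):dx=-2,dy=+5->D
  (2,6):dx=-5,dy=-5->C; (3,4):dx=-8,dy=+5->D; (3,5):dx=-1,dy=+8->D; (3,6):dx=-4,dy=-2->C
  (4,5):dx=+7,dy=+3->C; (4,6):dx=+4,dy=-7->D; (5,6):dx=-3,dy=-10->C
Step 2: C = 8, D = 7, total pairs = 15.
Step 3: tau = (C - D)/(n(n-1)/2) = (8 - 7)/15 = 0.066667.
Step 4: Exact two-sided p-value (enumerate n! = 720 permutations of y under H0): p = 1.000000.
Step 5: alpha = 0.05. fail to reject H0.

tau_b = 0.0667 (C=8, D=7), p = 1.000000, fail to reject H0.


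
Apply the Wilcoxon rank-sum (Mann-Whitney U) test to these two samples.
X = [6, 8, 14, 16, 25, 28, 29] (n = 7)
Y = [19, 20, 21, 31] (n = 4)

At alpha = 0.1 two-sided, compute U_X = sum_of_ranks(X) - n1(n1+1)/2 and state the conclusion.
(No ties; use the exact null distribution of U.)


Step 1: Combine and sort all 11 observations; assign midranks.
sorted (value, group): (6,X), (8,X), (14,X), (16,X), (19,Y), (20,Y), (21,Y), (25,X), (28,X), (29,X), (31,Y)
ranks: 6->1, 8->2, 14->3, 16->4, 19->5, 20->6, 21->7, 25->8, 28->9, 29->10, 31->11
Step 2: Rank sum for X: R1 = 1 + 2 + 3 + 4 + 8 + 9 + 10 = 37.
Step 3: U_X = R1 - n1(n1+1)/2 = 37 - 7*8/2 = 37 - 28 = 9.
       U_Y = n1*n2 - U_X = 28 - 9 = 19.
Step 4: No ties, so the exact null distribution of U (based on enumerating the C(11,7) = 330 equally likely rank assignments) gives the two-sided p-value.
Step 5: p-value = 0.412121; compare to alpha = 0.1. fail to reject H0.

U_X = 9, p = 0.412121, fail to reject H0 at alpha = 0.1.


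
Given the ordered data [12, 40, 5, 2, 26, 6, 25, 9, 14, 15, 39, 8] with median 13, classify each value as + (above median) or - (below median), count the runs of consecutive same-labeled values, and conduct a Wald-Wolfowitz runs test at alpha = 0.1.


Step 1: Compute median = 13; label A = above, B = below.
Labels in order: BABBABABAAAB  (n_A = 6, n_B = 6)
Step 2: Count runs R = 9.
Step 3: Under H0 (random ordering), E[R] = 2*n_A*n_B/(n_A+n_B) + 1 = 2*6*6/12 + 1 = 7.0000.
        Var[R] = 2*n_A*n_B*(2*n_A*n_B - n_A - n_B) / ((n_A+n_B)^2 * (n_A+n_B-1)) = 4320/1584 = 2.7273.
        SD[R] = 1.6514.
Step 4: Continuity-corrected z = (R - 0.5 - E[R]) / SD[R] = (9 - 0.5 - 7.0000) / 1.6514 = 0.9083.
Step 5: Two-sided p-value via normal approximation = 2*(1 - Phi(|z|)) = 0.363722.
Step 6: alpha = 0.1. fail to reject H0.

R = 9, z = 0.9083, p = 0.363722, fail to reject H0.


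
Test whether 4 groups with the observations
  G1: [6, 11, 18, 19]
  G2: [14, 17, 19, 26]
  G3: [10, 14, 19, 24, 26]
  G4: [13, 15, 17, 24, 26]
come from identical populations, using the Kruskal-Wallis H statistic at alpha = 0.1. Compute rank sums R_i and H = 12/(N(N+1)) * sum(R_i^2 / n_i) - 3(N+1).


Step 1: Combine all N = 18 observations and assign midranks.
sorted (value, group, rank): (6,G1,1), (10,G3,2), (11,G1,3), (13,G4,4), (14,G2,5.5), (14,G3,5.5), (15,G4,7), (17,G2,8.5), (17,G4,8.5), (18,G1,10), (19,G1,12), (19,G2,12), (19,G3,12), (24,G3,14.5), (24,G4,14.5), (26,G2,17), (26,G3,17), (26,G4,17)
Step 2: Sum ranks within each group.
R_1 = 26 (n_1 = 4)
R_2 = 43 (n_2 = 4)
R_3 = 51 (n_3 = 5)
R_4 = 51 (n_4 = 5)
Step 3: H = 12/(N(N+1)) * sum(R_i^2/n_i) - 3(N+1)
     = 12/(18*19) * (26^2/4 + 43^2/4 + 51^2/5 + 51^2/5) - 3*19
     = 0.035088 * 1671.65 - 57
     = 1.654386.
Step 4: Ties present; correction factor C = 1 - 66/(18^3 - 18) = 0.988648. Corrected H = 1.654386 / 0.988648 = 1.673382.
Step 5: Under H0, H ~ chi^2(3); p-value = 0.642868.
Step 6: alpha = 0.1. fail to reject H0.

H = 1.6734, df = 3, p = 0.642868, fail to reject H0.


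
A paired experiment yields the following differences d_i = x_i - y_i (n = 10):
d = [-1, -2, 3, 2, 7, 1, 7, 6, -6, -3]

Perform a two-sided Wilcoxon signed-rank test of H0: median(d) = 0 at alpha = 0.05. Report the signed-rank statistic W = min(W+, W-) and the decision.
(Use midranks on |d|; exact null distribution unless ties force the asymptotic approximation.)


Step 1: Drop any zero differences (none here) and take |d_i|.
|d| = [1, 2, 3, 2, 7, 1, 7, 6, 6, 3]
Step 2: Midrank |d_i| (ties get averaged ranks).
ranks: |1|->1.5, |2|->3.5, |3|->5.5, |2|->3.5, |7|->9.5, |1|->1.5, |7|->9.5, |6|->7.5, |6|->7.5, |3|->5.5
Step 3: Attach original signs; sum ranks with positive sign and with negative sign.
W+ = 5.5 + 3.5 + 9.5 + 1.5 + 9.5 + 7.5 = 37
W- = 1.5 + 3.5 + 7.5 + 5.5 = 18
(Check: W+ + W- = 55 should equal n(n+1)/2 = 55.)
Step 4: Test statistic W = min(W+, W-) = 18.
Step 5: Ties in |d|, so use the tie-corrected normal approximation.
        E[W] = n(n+1)/4 = 10*11/4 = 27.5.
        Tie groups: |d|=1 (t=2), |d|=2 (t=2), |d|=3 (t=2), |d|=6 (t=2), |d|=7 (t=2); sum(t^3 - t) = 30.
        Var[W] = n(n+1)(2n+1)/24 - sum(t^3-t)/48 = 2310/24 - 30/48 = 95.625.
        z = (W - E[W]) / sqrt(Var[W]) = (18 - 27.5) / 9.7788 = -0.9715.
        Two-sided p = 2*Phi(z) = 0.331305.
Step 6: alpha = 0.05. fail to reject H0.

W+ = 37, W- = 18, W = min = 18, p = 0.331305, fail to reject H0.


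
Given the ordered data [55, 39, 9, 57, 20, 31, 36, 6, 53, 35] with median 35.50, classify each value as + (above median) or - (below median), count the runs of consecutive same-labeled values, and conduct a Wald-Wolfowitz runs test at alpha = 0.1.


Step 1: Compute median = 35.50; label A = above, B = below.
Labels in order: AABABBABAB  (n_A = 5, n_B = 5)
Step 2: Count runs R = 8.
Step 3: Under H0 (random ordering), E[R] = 2*n_A*n_B/(n_A+n_B) + 1 = 2*5*5/10 + 1 = 6.0000.
        Var[R] = 2*n_A*n_B*(2*n_A*n_B - n_A - n_B) / ((n_A+n_B)^2 * (n_A+n_B-1)) = 2000/900 = 2.2222.
        SD[R] = 1.4907.
Step 4: Continuity-corrected z = (R - 0.5 - E[R]) / SD[R] = (8 - 0.5 - 6.0000) / 1.4907 = 1.0062.
Step 5: Two-sided p-value via normal approximation = 2*(1 - Phi(|z|)) = 0.314305.
Step 6: alpha = 0.1. fail to reject H0.

R = 8, z = 1.0062, p = 0.314305, fail to reject H0.


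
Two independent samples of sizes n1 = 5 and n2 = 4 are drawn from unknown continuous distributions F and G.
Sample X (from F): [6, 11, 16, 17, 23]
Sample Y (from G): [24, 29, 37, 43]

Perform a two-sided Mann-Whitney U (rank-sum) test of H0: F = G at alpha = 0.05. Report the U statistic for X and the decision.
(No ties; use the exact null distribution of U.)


Step 1: Combine and sort all 9 observations; assign midranks.
sorted (value, group): (6,X), (11,X), (16,X), (17,X), (23,X), (24,Y), (29,Y), (37,Y), (43,Y)
ranks: 6->1, 11->2, 16->3, 17->4, 23->5, 24->6, 29->7, 37->8, 43->9
Step 2: Rank sum for X: R1 = 1 + 2 + 3 + 4 + 5 = 15.
Step 3: U_X = R1 - n1(n1+1)/2 = 15 - 5*6/2 = 15 - 15 = 0.
       U_Y = n1*n2 - U_X = 20 - 0 = 20.
Step 4: No ties, so the exact null distribution of U (based on enumerating the C(9,5) = 126 equally likely rank assignments) gives the two-sided p-value.
Step 5: p-value = 0.015873; compare to alpha = 0.05. reject H0.

U_X = 0, p = 0.015873, reject H0 at alpha = 0.05.


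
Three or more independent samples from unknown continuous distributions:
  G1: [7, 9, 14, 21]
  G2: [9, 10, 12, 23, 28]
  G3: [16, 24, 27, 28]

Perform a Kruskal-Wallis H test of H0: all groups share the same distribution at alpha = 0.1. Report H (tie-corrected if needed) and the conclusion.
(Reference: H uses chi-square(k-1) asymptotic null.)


Step 1: Combine all N = 13 observations and assign midranks.
sorted (value, group, rank): (7,G1,1), (9,G1,2.5), (9,G2,2.5), (10,G2,4), (12,G2,5), (14,G1,6), (16,G3,7), (21,G1,8), (23,G2,9), (24,G3,10), (27,G3,11), (28,G2,12.5), (28,G3,12.5)
Step 2: Sum ranks within each group.
R_1 = 17.5 (n_1 = 4)
R_2 = 33 (n_2 = 5)
R_3 = 40.5 (n_3 = 4)
Step 3: H = 12/(N(N+1)) * sum(R_i^2/n_i) - 3(N+1)
     = 12/(13*14) * (17.5^2/4 + 33^2/5 + 40.5^2/4) - 3*14
     = 0.065934 * 704.425 - 42
     = 4.445604.
Step 4: Ties present; correction factor C = 1 - 12/(13^3 - 13) = 0.994505. Corrected H = 4.445604 / 0.994505 = 4.470166.
Step 5: Under H0, H ~ chi^2(2); p-value = 0.106983.
Step 6: alpha = 0.1. fail to reject H0.

H = 4.4702, df = 2, p = 0.106983, fail to reject H0.


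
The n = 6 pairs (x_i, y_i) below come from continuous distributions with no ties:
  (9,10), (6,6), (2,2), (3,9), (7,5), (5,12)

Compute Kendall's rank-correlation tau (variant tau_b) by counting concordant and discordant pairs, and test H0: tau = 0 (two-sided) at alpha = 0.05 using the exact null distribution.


Step 1: Enumerate the 15 unordered pairs (i,j) with i<j and classify each by sign(x_j-x_i) * sign(y_j-y_i).
  (1,2):dx=-3,dy=-4->C; (1,3):dx=-7,dy=-8->C; (1,4):dx=-6,dy=-1->C; (1,5):dx=-2,dy=-5->C
  (1,6):dx=-4,dy=+2->D; (2,3):dx=-4,dy=-4->C; (2,4):dx=-3,dy=+3->D; (2,5):dx=+1,dy=-1->D
  (2,6):dx=-1,dy=+6->D; (3,4):dx=+1,dy=+7->C; (3,5):dx=+5,dy=+3->C; (3,6):dx=+3,dy=+10->C
  (4,5):dx=+4,dy=-4->D; (4,6):dx=+2,dy=+3->C; (5,6):dx=-2,dy=+7->D
Step 2: C = 9, D = 6, total pairs = 15.
Step 3: tau = (C - D)/(n(n-1)/2) = (9 - 6)/15 = 0.200000.
Step 4: Exact two-sided p-value (enumerate n! = 720 permutations of y under H0): p = 0.719444.
Step 5: alpha = 0.05. fail to reject H0.

tau_b = 0.2000 (C=9, D=6), p = 0.719444, fail to reject H0.


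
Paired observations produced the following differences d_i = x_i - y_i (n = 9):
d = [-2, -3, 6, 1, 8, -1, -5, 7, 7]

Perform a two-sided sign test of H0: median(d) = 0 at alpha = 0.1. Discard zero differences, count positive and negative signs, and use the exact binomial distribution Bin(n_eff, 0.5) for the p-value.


Step 1: Discard zero differences. Original n = 9; n_eff = number of nonzero differences = 9.
Nonzero differences (with sign): -2, -3, +6, +1, +8, -1, -5, +7, +7
Step 2: Count signs: positive = 5, negative = 4.
Step 3: Under H0: P(positive) = 0.5, so the number of positives S ~ Bin(9, 0.5).
Step 4: Two-sided exact p-value = sum of Bin(9,0.5) probabilities at or below the observed probability = 1.000000.
Step 5: alpha = 0.1. fail to reject H0.

n_eff = 9, pos = 5, neg = 4, p = 1.000000, fail to reject H0.


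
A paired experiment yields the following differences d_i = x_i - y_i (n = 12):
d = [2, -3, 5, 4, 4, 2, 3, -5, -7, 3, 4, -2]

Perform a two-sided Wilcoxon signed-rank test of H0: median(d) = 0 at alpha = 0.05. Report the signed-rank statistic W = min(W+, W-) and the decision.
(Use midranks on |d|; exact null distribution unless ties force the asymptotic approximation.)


Step 1: Drop any zero differences (none here) and take |d_i|.
|d| = [2, 3, 5, 4, 4, 2, 3, 5, 7, 3, 4, 2]
Step 2: Midrank |d_i| (ties get averaged ranks).
ranks: |2|->2, |3|->5, |5|->10.5, |4|->8, |4|->8, |2|->2, |3|->5, |5|->10.5, |7|->12, |3|->5, |4|->8, |2|->2
Step 3: Attach original signs; sum ranks with positive sign and with negative sign.
W+ = 2 + 10.5 + 8 + 8 + 2 + 5 + 5 + 8 = 48.5
W- = 5 + 10.5 + 12 + 2 = 29.5
(Check: W+ + W- = 78 should equal n(n+1)/2 = 78.)
Step 4: Test statistic W = min(W+, W-) = 29.5.
Step 5: Ties in |d|, so use the tie-corrected normal approximation.
        E[W] = n(n+1)/4 = 12*13/4 = 39.
        Tie groups: |d|=2 (t=3), |d|=3 (t=3), |d|=4 (t=3), |d|=5 (t=2); sum(t^3 - t) = 78.
        Var[W] = n(n+1)(2n+1)/24 - sum(t^3-t)/48 = 3900/24 - 78/48 = 160.875.
        z = (W - E[W]) / sqrt(Var[W]) = (29.5 - 39) / 12.6837 = -0.7490.
        Two-sided p = 2*Phi(z) = 0.453860.
Step 6: alpha = 0.05. fail to reject H0.

W+ = 48.5, W- = 29.5, W = min = 29.5, p = 0.453860, fail to reject H0.


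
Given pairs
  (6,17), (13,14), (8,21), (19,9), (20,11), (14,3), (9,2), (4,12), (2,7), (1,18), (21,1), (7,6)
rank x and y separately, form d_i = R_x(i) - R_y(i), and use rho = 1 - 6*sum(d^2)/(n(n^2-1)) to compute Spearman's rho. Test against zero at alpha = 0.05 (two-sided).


Step 1: Rank x and y separately (midranks; no ties here).
rank(x): 6->4, 13->8, 8->6, 19->10, 20->11, 14->9, 9->7, 4->3, 2->2, 1->1, 21->12, 7->5
rank(y): 17->10, 14->9, 21->12, 9->6, 11->7, 3->3, 2->2, 12->8, 7->5, 18->11, 1->1, 6->4
Step 2: d_i = R_x(i) - R_y(i); compute d_i^2.
  (4-10)^2=36, (8-9)^2=1, (6-12)^2=36, (10-6)^2=16, (11-7)^2=16, (9-3)^2=36, (7-2)^2=25, (3-8)^2=25, (2-5)^2=9, (1-11)^2=100, (12-1)^2=121, (5-4)^2=1
sum(d^2) = 422.
Step 3: rho = 1 - 6*422 / (12*(12^2 - 1)) = 1 - 2532/1716 = -0.475524.
Step 4: Under H0, t = rho * sqrt((n-2)/(1-rho^2)) = -1.7094 ~ t(10).
Step 5: Two-sided p-value from the t-distribution with 10 df = 0.118176.
Step 6: alpha = 0.05. fail to reject H0.

rho = -0.4755, p = 0.118176, fail to reject H0 at alpha = 0.05.


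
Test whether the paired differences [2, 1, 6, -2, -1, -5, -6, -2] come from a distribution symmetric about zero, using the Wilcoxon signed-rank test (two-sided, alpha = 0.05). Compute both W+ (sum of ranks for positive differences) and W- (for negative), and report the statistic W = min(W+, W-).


Step 1: Drop any zero differences (none here) and take |d_i|.
|d| = [2, 1, 6, 2, 1, 5, 6, 2]
Step 2: Midrank |d_i| (ties get averaged ranks).
ranks: |2|->4, |1|->1.5, |6|->7.5, |2|->4, |1|->1.5, |5|->6, |6|->7.5, |2|->4
Step 3: Attach original signs; sum ranks with positive sign and with negative sign.
W+ = 4 + 1.5 + 7.5 = 13
W- = 4 + 1.5 + 6 + 7.5 + 4 = 23
(Check: W+ + W- = 36 should equal n(n+1)/2 = 36.)
Step 4: Test statistic W = min(W+, W-) = 13.
Step 5: Ties in |d|, so use the tie-corrected normal approximation.
        E[W] = n(n+1)/4 = 8*9/4 = 18.
        Tie groups: |d|=1 (t=2), |d|=2 (t=3), |d|=6 (t=2); sum(t^3 - t) = 36.
        Var[W] = n(n+1)(2n+1)/24 - sum(t^3-t)/48 = 1224/24 - 36/48 = 50.25.
        z = (W - E[W]) / sqrt(Var[W]) = (13 - 18) / 7.0887 = -0.7053.
        Two-sided p = 2*Phi(z) = 0.480595.
Step 6: alpha = 0.05. fail to reject H0.

W+ = 13, W- = 23, W = min = 13, p = 0.480595, fail to reject H0.


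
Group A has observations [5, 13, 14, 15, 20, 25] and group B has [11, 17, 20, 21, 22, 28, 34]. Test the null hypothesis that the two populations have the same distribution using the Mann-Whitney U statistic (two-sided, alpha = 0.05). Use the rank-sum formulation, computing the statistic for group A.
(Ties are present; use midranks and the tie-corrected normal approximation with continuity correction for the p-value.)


Step 1: Combine and sort all 13 observations; assign midranks.
sorted (value, group): (5,X), (11,Y), (13,X), (14,X), (15,X), (17,Y), (20,X), (20,Y), (21,Y), (22,Y), (25,X), (28,Y), (34,Y)
ranks: 5->1, 11->2, 13->3, 14->4, 15->5, 17->6, 20->7.5, 20->7.5, 21->9, 22->10, 25->11, 28->12, 34->13
Step 2: Rank sum for X: R1 = 1 + 3 + 4 + 5 + 7.5 + 11 = 31.5.
Step 3: U_X = R1 - n1(n1+1)/2 = 31.5 - 6*7/2 = 31.5 - 21 = 10.5.
       U_Y = n1*n2 - U_X = 42 - 10.5 = 31.5.
Step 4: Ties are present, so use the tie-corrected normal approximation (with continuity correction) for the p-value.
Step 5: p-value = 0.152563; compare to alpha = 0.05. fail to reject H0.

U_X = 10.5, p = 0.152563, fail to reject H0 at alpha = 0.05.


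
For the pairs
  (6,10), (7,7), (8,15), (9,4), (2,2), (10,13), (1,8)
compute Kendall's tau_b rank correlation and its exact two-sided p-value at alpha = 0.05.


Step 1: Enumerate the 21 unordered pairs (i,j) with i<j and classify each by sign(x_j-x_i) * sign(y_j-y_i).
  (1,2):dx=+1,dy=-3->D; (1,3):dx=+2,dy=+5->C; (1,4):dx=+3,dy=-6->D; (1,5):dx=-4,dy=-8->C
  (1,6):dx=+4,dy=+3->C; (1,7):dx=-5,dy=-2->C; (2,3):dx=+1,dy=+8->C; (2,4):dx=+2,dy=-3->D
  (2,5):dx=-5,dy=-5->C; (2,6):dx=+3,dy=+6->C; (2,7):dx=-6,dy=+1->D; (3,4):dx=+1,dy=-11->D
  (3,5):dx=-6,dy=-13->C; (3,6):dx=+2,dy=-2->D; (3,7):dx=-7,dy=-7->C; (4,5):dx=-7,dy=-2->C
  (4,6):dx=+1,dy=+9->C; (4,7):dx=-8,dy=+4->D; (5,6):dx=+8,dy=+11->C; (5,7):dx=-1,dy=+6->D
  (6,7):dx=-9,dy=-5->C
Step 2: C = 13, D = 8, total pairs = 21.
Step 3: tau = (C - D)/(n(n-1)/2) = (13 - 8)/21 = 0.238095.
Step 4: Exact two-sided p-value (enumerate n! = 5040 permutations of y under H0): p = 0.561905.
Step 5: alpha = 0.05. fail to reject H0.

tau_b = 0.2381 (C=13, D=8), p = 0.561905, fail to reject H0.


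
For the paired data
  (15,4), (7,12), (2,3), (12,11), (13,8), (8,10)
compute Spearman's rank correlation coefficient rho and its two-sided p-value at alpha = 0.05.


Step 1: Rank x and y separately (midranks; no ties here).
rank(x): 15->6, 7->2, 2->1, 12->4, 13->5, 8->3
rank(y): 4->2, 12->6, 3->1, 11->5, 8->3, 10->4
Step 2: d_i = R_x(i) - R_y(i); compute d_i^2.
  (6-2)^2=16, (2-6)^2=16, (1-1)^2=0, (4-5)^2=1, (5-3)^2=4, (3-4)^2=1
sum(d^2) = 38.
Step 3: rho = 1 - 6*38 / (6*(6^2 - 1)) = 1 - 228/210 = -0.085714.
Step 4: Under H0, t = rho * sqrt((n-2)/(1-rho^2)) = -0.1721 ~ t(4).
Step 5: Two-sided p-value from the t-distribution with 4 df = 0.871743.
Step 6: alpha = 0.05. fail to reject H0.

rho = -0.0857, p = 0.871743, fail to reject H0 at alpha = 0.05.


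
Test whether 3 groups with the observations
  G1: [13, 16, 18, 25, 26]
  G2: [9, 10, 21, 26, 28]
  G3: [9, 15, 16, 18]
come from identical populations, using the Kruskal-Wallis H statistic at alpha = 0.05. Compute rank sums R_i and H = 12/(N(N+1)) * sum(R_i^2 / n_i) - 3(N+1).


Step 1: Combine all N = 14 observations and assign midranks.
sorted (value, group, rank): (9,G2,1.5), (9,G3,1.5), (10,G2,3), (13,G1,4), (15,G3,5), (16,G1,6.5), (16,G3,6.5), (18,G1,8.5), (18,G3,8.5), (21,G2,10), (25,G1,11), (26,G1,12.5), (26,G2,12.5), (28,G2,14)
Step 2: Sum ranks within each group.
R_1 = 42.5 (n_1 = 5)
R_2 = 41 (n_2 = 5)
R_3 = 21.5 (n_3 = 4)
Step 3: H = 12/(N(N+1)) * sum(R_i^2/n_i) - 3(N+1)
     = 12/(14*15) * (42.5^2/5 + 41^2/5 + 21.5^2/4) - 3*15
     = 0.057143 * 813.013 - 45
     = 1.457857.
Step 4: Ties present; correction factor C = 1 - 24/(14^3 - 14) = 0.991209. Corrected H = 1.457857 / 0.991209 = 1.470787.
Step 5: Under H0, H ~ chi^2(2); p-value = 0.479317.
Step 6: alpha = 0.05. fail to reject H0.

H = 1.4708, df = 2, p = 0.479317, fail to reject H0.


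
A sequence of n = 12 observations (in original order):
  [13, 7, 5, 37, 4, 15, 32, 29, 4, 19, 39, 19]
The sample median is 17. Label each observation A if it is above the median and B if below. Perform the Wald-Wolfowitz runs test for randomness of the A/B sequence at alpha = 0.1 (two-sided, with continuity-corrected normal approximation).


Step 1: Compute median = 17; label A = above, B = below.
Labels in order: BBBABBAABAAA  (n_A = 6, n_B = 6)
Step 2: Count runs R = 6.
Step 3: Under H0 (random ordering), E[R] = 2*n_A*n_B/(n_A+n_B) + 1 = 2*6*6/12 + 1 = 7.0000.
        Var[R] = 2*n_A*n_B*(2*n_A*n_B - n_A - n_B) / ((n_A+n_B)^2 * (n_A+n_B-1)) = 4320/1584 = 2.7273.
        SD[R] = 1.6514.
Step 4: Continuity-corrected z = (R + 0.5 - E[R]) / SD[R] = (6 + 0.5 - 7.0000) / 1.6514 = -0.3028.
Step 5: Two-sided p-value via normal approximation = 2*(1 - Phi(|z|)) = 0.762069.
Step 6: alpha = 0.1. fail to reject H0.

R = 6, z = -0.3028, p = 0.762069, fail to reject H0.


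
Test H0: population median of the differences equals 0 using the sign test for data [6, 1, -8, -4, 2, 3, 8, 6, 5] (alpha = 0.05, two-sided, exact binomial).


Step 1: Discard zero differences. Original n = 9; n_eff = number of nonzero differences = 9.
Nonzero differences (with sign): +6, +1, -8, -4, +2, +3, +8, +6, +5
Step 2: Count signs: positive = 7, negative = 2.
Step 3: Under H0: P(positive) = 0.5, so the number of positives S ~ Bin(9, 0.5).
Step 4: Two-sided exact p-value = sum of Bin(9,0.5) probabilities at or below the observed probability = 0.179688.
Step 5: alpha = 0.05. fail to reject H0.

n_eff = 9, pos = 7, neg = 2, p = 0.179688, fail to reject H0.


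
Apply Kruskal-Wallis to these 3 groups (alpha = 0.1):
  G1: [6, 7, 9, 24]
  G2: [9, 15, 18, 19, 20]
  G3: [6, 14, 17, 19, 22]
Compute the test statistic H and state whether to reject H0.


Step 1: Combine all N = 14 observations and assign midranks.
sorted (value, group, rank): (6,G1,1.5), (6,G3,1.5), (7,G1,3), (9,G1,4.5), (9,G2,4.5), (14,G3,6), (15,G2,7), (17,G3,8), (18,G2,9), (19,G2,10.5), (19,G3,10.5), (20,G2,12), (22,G3,13), (24,G1,14)
Step 2: Sum ranks within each group.
R_1 = 23 (n_1 = 4)
R_2 = 43 (n_2 = 5)
R_3 = 39 (n_3 = 5)
Step 3: H = 12/(N(N+1)) * sum(R_i^2/n_i) - 3(N+1)
     = 12/(14*15) * (23^2/4 + 43^2/5 + 39^2/5) - 3*15
     = 0.057143 * 806.25 - 45
     = 1.071429.
Step 4: Ties present; correction factor C = 1 - 18/(14^3 - 14) = 0.993407. Corrected H = 1.071429 / 0.993407 = 1.078540.
Step 5: Under H0, H ~ chi^2(2); p-value = 0.583174.
Step 6: alpha = 0.1. fail to reject H0.

H = 1.0785, df = 2, p = 0.583174, fail to reject H0.


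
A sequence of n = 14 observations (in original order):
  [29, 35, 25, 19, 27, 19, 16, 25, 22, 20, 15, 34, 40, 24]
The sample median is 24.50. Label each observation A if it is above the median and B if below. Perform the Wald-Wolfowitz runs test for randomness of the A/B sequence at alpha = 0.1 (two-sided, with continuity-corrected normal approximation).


Step 1: Compute median = 24.50; label A = above, B = below.
Labels in order: AAABABBABBBAAB  (n_A = 7, n_B = 7)
Step 2: Count runs R = 8.
Step 3: Under H0 (random ordering), E[R] = 2*n_A*n_B/(n_A+n_B) + 1 = 2*7*7/14 + 1 = 8.0000.
        Var[R] = 2*n_A*n_B*(2*n_A*n_B - n_A - n_B) / ((n_A+n_B)^2 * (n_A+n_B-1)) = 8232/2548 = 3.2308.
        SD[R] = 1.7974.
Step 4: R = E[R], so z = 0 with no continuity correction.
Step 5: Two-sided p-value via normal approximation = 2*(1 - Phi(|z|)) = 1.000000.
Step 6: alpha = 0.1. fail to reject H0.

R = 8, z = 0.0000, p = 1.000000, fail to reject H0.


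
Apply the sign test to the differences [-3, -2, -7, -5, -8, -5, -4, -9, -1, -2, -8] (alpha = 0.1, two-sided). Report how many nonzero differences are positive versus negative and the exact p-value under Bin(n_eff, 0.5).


Step 1: Discard zero differences. Original n = 11; n_eff = number of nonzero differences = 11.
Nonzero differences (with sign): -3, -2, -7, -5, -8, -5, -4, -9, -1, -2, -8
Step 2: Count signs: positive = 0, negative = 11.
Step 3: Under H0: P(positive) = 0.5, so the number of positives S ~ Bin(11, 0.5).
Step 4: Two-sided exact p-value = sum of Bin(11,0.5) probabilities at or below the observed probability = 0.000977.
Step 5: alpha = 0.1. reject H0.

n_eff = 11, pos = 0, neg = 11, p = 0.000977, reject H0.


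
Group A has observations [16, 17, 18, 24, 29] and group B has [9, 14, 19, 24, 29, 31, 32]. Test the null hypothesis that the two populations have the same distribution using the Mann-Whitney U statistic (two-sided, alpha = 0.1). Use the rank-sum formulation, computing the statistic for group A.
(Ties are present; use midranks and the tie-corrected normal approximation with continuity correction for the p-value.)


Step 1: Combine and sort all 12 observations; assign midranks.
sorted (value, group): (9,Y), (14,Y), (16,X), (17,X), (18,X), (19,Y), (24,X), (24,Y), (29,X), (29,Y), (31,Y), (32,Y)
ranks: 9->1, 14->2, 16->3, 17->4, 18->5, 19->6, 24->7.5, 24->7.5, 29->9.5, 29->9.5, 31->11, 32->12
Step 2: Rank sum for X: R1 = 3 + 4 + 5 + 7.5 + 9.5 = 29.
Step 3: U_X = R1 - n1(n1+1)/2 = 29 - 5*6/2 = 29 - 15 = 14.
       U_Y = n1*n2 - U_X = 35 - 14 = 21.
Step 4: Ties are present, so use the tie-corrected normal approximation (with continuity correction) for the p-value.
Step 5: p-value = 0.624905; compare to alpha = 0.1. fail to reject H0.

U_X = 14, p = 0.624905, fail to reject H0 at alpha = 0.1.


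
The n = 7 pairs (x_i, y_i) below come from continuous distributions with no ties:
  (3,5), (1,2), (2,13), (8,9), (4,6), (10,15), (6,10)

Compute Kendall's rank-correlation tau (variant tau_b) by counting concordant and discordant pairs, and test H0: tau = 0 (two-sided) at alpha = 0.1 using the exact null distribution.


Step 1: Enumerate the 21 unordered pairs (i,j) with i<j and classify each by sign(x_j-x_i) * sign(y_j-y_i).
  (1,2):dx=-2,dy=-3->C; (1,3):dx=-1,dy=+8->D; (1,4):dx=+5,dy=+4->C; (1,5):dx=+1,dy=+1->C
  (1,6):dx=+7,dy=+10->C; (1,7):dx=+3,dy=+5->C; (2,3):dx=+1,dy=+11->C; (2,4):dx=+7,dy=+7->C
  (2,5):dx=+3,dy=+4->C; (2,6):dx=+9,dy=+13->C; (2,7):dx=+5,dy=+8->C; (3,4):dx=+6,dy=-4->D
  (3,5):dx=+2,dy=-7->D; (3,6):dx=+8,dy=+2->C; (3,7):dx=+4,dy=-3->D; (4,5):dx=-4,dy=-3->C
  (4,6):dx=+2,dy=+6->C; (4,7):dx=-2,dy=+1->D; (5,6):dx=+6,dy=+9->C; (5,7):dx=+2,dy=+4->C
  (6,7):dx=-4,dy=-5->C
Step 2: C = 16, D = 5, total pairs = 21.
Step 3: tau = (C - D)/(n(n-1)/2) = (16 - 5)/21 = 0.523810.
Step 4: Exact two-sided p-value (enumerate n! = 5040 permutations of y under H0): p = 0.136111.
Step 5: alpha = 0.1. fail to reject H0.

tau_b = 0.5238 (C=16, D=5), p = 0.136111, fail to reject H0.


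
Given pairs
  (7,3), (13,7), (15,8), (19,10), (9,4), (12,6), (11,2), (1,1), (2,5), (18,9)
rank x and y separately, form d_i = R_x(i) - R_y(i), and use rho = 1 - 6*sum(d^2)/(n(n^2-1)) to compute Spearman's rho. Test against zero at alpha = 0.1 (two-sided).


Step 1: Rank x and y separately (midranks; no ties here).
rank(x): 7->3, 13->7, 15->8, 19->10, 9->4, 12->6, 11->5, 1->1, 2->2, 18->9
rank(y): 3->3, 7->7, 8->8, 10->10, 4->4, 6->6, 2->2, 1->1, 5->5, 9->9
Step 2: d_i = R_x(i) - R_y(i); compute d_i^2.
  (3-3)^2=0, (7-7)^2=0, (8-8)^2=0, (10-10)^2=0, (4-4)^2=0, (6-6)^2=0, (5-2)^2=9, (1-1)^2=0, (2-5)^2=9, (9-9)^2=0
sum(d^2) = 18.
Step 3: rho = 1 - 6*18 / (10*(10^2 - 1)) = 1 - 108/990 = 0.890909.
Step 4: Under H0, t = rho * sqrt((n-2)/(1-rho^2)) = 5.5482 ~ t(8).
Step 5: Two-sided p-value from the t-distribution with 8 df = 0.000542.
Step 6: alpha = 0.1. reject H0.

rho = 0.8909, p = 0.000542, reject H0 at alpha = 0.1.


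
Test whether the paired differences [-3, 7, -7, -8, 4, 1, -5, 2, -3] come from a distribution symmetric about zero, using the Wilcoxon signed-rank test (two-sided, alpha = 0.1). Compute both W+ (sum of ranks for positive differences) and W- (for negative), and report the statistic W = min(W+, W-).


Step 1: Drop any zero differences (none here) and take |d_i|.
|d| = [3, 7, 7, 8, 4, 1, 5, 2, 3]
Step 2: Midrank |d_i| (ties get averaged ranks).
ranks: |3|->3.5, |7|->7.5, |7|->7.5, |8|->9, |4|->5, |1|->1, |5|->6, |2|->2, |3|->3.5
Step 3: Attach original signs; sum ranks with positive sign and with negative sign.
W+ = 7.5 + 5 + 1 + 2 = 15.5
W- = 3.5 + 7.5 + 9 + 6 + 3.5 = 29.5
(Check: W+ + W- = 45 should equal n(n+1)/2 = 45.)
Step 4: Test statistic W = min(W+, W-) = 15.5.
Step 5: Ties in |d|, so use the tie-corrected normal approximation.
        E[W] = n(n+1)/4 = 9*10/4 = 22.5.
        Tie groups: |d|=3 (t=2), |d|=7 (t=2); sum(t^3 - t) = 12.
        Var[W] = n(n+1)(2n+1)/24 - sum(t^3-t)/48 = 1710/24 - 12/48 = 71.
        z = (W - E[W]) / sqrt(Var[W]) = (15.5 - 22.5) / 8.4261 = -0.8307.
        Two-sided p = 2*Phi(z) = 0.406116.
Step 6: alpha = 0.1. fail to reject H0.

W+ = 15.5, W- = 29.5, W = min = 15.5, p = 0.406116, fail to reject H0.


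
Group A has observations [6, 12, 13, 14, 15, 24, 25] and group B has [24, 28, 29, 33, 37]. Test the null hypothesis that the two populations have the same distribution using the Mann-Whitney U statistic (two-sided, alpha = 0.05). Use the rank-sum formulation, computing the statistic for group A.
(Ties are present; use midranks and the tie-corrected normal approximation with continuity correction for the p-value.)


Step 1: Combine and sort all 12 observations; assign midranks.
sorted (value, group): (6,X), (12,X), (13,X), (14,X), (15,X), (24,X), (24,Y), (25,X), (28,Y), (29,Y), (33,Y), (37,Y)
ranks: 6->1, 12->2, 13->3, 14->4, 15->5, 24->6.5, 24->6.5, 25->8, 28->9, 29->10, 33->11, 37->12
Step 2: Rank sum for X: R1 = 1 + 2 + 3 + 4 + 5 + 6.5 + 8 = 29.5.
Step 3: U_X = R1 - n1(n1+1)/2 = 29.5 - 7*8/2 = 29.5 - 28 = 1.5.
       U_Y = n1*n2 - U_X = 35 - 1.5 = 33.5.
Step 4: Ties are present, so use the tie-corrected normal approximation (with continuity correction) for the p-value.
Step 5: p-value = 0.011682; compare to alpha = 0.05. reject H0.

U_X = 1.5, p = 0.011682, reject H0 at alpha = 0.05.


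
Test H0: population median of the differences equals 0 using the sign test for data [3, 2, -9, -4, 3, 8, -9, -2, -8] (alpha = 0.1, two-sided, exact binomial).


Step 1: Discard zero differences. Original n = 9; n_eff = number of nonzero differences = 9.
Nonzero differences (with sign): +3, +2, -9, -4, +3, +8, -9, -2, -8
Step 2: Count signs: positive = 4, negative = 5.
Step 3: Under H0: P(positive) = 0.5, so the number of positives S ~ Bin(9, 0.5).
Step 4: Two-sided exact p-value = sum of Bin(9,0.5) probabilities at or below the observed probability = 1.000000.
Step 5: alpha = 0.1. fail to reject H0.

n_eff = 9, pos = 4, neg = 5, p = 1.000000, fail to reject H0.


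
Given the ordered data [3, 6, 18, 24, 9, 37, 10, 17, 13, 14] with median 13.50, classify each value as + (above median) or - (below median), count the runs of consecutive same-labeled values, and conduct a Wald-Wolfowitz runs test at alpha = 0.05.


Step 1: Compute median = 13.50; label A = above, B = below.
Labels in order: BBAABABABA  (n_A = 5, n_B = 5)
Step 2: Count runs R = 8.
Step 3: Under H0 (random ordering), E[R] = 2*n_A*n_B/(n_A+n_B) + 1 = 2*5*5/10 + 1 = 6.0000.
        Var[R] = 2*n_A*n_B*(2*n_A*n_B - n_A - n_B) / ((n_A+n_B)^2 * (n_A+n_B-1)) = 2000/900 = 2.2222.
        SD[R] = 1.4907.
Step 4: Continuity-corrected z = (R - 0.5 - E[R]) / SD[R] = (8 - 0.5 - 6.0000) / 1.4907 = 1.0062.
Step 5: Two-sided p-value via normal approximation = 2*(1 - Phi(|z|)) = 0.314305.
Step 6: alpha = 0.05. fail to reject H0.

R = 8, z = 1.0062, p = 0.314305, fail to reject H0.


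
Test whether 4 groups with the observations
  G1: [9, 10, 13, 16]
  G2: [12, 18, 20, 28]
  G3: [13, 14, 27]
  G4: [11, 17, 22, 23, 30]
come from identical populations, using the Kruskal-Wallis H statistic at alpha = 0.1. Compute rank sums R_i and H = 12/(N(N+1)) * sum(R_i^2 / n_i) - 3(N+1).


Step 1: Combine all N = 16 observations and assign midranks.
sorted (value, group, rank): (9,G1,1), (10,G1,2), (11,G4,3), (12,G2,4), (13,G1,5.5), (13,G3,5.5), (14,G3,7), (16,G1,8), (17,G4,9), (18,G2,10), (20,G2,11), (22,G4,12), (23,G4,13), (27,G3,14), (28,G2,15), (30,G4,16)
Step 2: Sum ranks within each group.
R_1 = 16.5 (n_1 = 4)
R_2 = 40 (n_2 = 4)
R_3 = 26.5 (n_3 = 3)
R_4 = 53 (n_4 = 5)
Step 3: H = 12/(N(N+1)) * sum(R_i^2/n_i) - 3(N+1)
     = 12/(16*17) * (16.5^2/4 + 40^2/4 + 26.5^2/3 + 53^2/5) - 3*17
     = 0.044118 * 1263.95 - 51
     = 4.762316.
Step 4: Ties present; correction factor C = 1 - 6/(16^3 - 16) = 0.998529. Corrected H = 4.762316 / 0.998529 = 4.769330.
Step 5: Under H0, H ~ chi^2(3); p-value = 0.189488.
Step 6: alpha = 0.1. fail to reject H0.

H = 4.7693, df = 3, p = 0.189488, fail to reject H0.


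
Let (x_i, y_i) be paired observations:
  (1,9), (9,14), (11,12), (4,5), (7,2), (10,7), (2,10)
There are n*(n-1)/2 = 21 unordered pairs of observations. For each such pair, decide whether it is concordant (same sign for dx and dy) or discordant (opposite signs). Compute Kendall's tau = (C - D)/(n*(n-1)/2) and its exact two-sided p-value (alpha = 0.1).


Step 1: Enumerate the 21 unordered pairs (i,j) with i<j and classify each by sign(x_j-x_i) * sign(y_j-y_i).
  (1,2):dx=+8,dy=+5->C; (1,3):dx=+10,dy=+3->C; (1,4):dx=+3,dy=-4->D; (1,5):dx=+6,dy=-7->D
  (1,6):dx=+9,dy=-2->D; (1,7):dx=+1,dy=+1->C; (2,3):dx=+2,dy=-2->D; (2,4):dx=-5,dy=-9->C
  (2,5):dx=-2,dy=-12->C; (2,6):dx=+1,dy=-7->D; (2,7):dx=-7,dy=-4->C; (3,4):dx=-7,dy=-7->C
  (3,5):dx=-4,dy=-10->C; (3,6):dx=-1,dy=-5->C; (3,7):dx=-9,dy=-2->C; (4,5):dx=+3,dy=-3->D
  (4,6):dx=+6,dy=+2->C; (4,7):dx=-2,dy=+5->D; (5,6):dx=+3,dy=+5->C; (5,7):dx=-5,dy=+8->D
  (6,7):dx=-8,dy=+3->D
Step 2: C = 12, D = 9, total pairs = 21.
Step 3: tau = (C - D)/(n(n-1)/2) = (12 - 9)/21 = 0.142857.
Step 4: Exact two-sided p-value (enumerate n! = 5040 permutations of y under H0): p = 0.772619.
Step 5: alpha = 0.1. fail to reject H0.

tau_b = 0.1429 (C=12, D=9), p = 0.772619, fail to reject H0.
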